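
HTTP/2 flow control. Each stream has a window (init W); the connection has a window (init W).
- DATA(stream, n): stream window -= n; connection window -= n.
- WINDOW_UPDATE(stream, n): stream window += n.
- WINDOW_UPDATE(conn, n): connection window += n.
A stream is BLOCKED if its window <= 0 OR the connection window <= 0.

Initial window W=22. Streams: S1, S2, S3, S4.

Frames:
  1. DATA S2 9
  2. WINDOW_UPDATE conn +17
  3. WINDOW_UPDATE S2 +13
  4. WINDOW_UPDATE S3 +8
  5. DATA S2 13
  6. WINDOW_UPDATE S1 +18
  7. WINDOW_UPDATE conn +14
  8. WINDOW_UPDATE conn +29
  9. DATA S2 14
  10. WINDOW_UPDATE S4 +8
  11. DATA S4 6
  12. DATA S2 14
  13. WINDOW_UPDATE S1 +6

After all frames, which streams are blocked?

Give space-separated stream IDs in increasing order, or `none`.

Answer: S2

Derivation:
Op 1: conn=13 S1=22 S2=13 S3=22 S4=22 blocked=[]
Op 2: conn=30 S1=22 S2=13 S3=22 S4=22 blocked=[]
Op 3: conn=30 S1=22 S2=26 S3=22 S4=22 blocked=[]
Op 4: conn=30 S1=22 S2=26 S3=30 S4=22 blocked=[]
Op 5: conn=17 S1=22 S2=13 S3=30 S4=22 blocked=[]
Op 6: conn=17 S1=40 S2=13 S3=30 S4=22 blocked=[]
Op 7: conn=31 S1=40 S2=13 S3=30 S4=22 blocked=[]
Op 8: conn=60 S1=40 S2=13 S3=30 S4=22 blocked=[]
Op 9: conn=46 S1=40 S2=-1 S3=30 S4=22 blocked=[2]
Op 10: conn=46 S1=40 S2=-1 S3=30 S4=30 blocked=[2]
Op 11: conn=40 S1=40 S2=-1 S3=30 S4=24 blocked=[2]
Op 12: conn=26 S1=40 S2=-15 S3=30 S4=24 blocked=[2]
Op 13: conn=26 S1=46 S2=-15 S3=30 S4=24 blocked=[2]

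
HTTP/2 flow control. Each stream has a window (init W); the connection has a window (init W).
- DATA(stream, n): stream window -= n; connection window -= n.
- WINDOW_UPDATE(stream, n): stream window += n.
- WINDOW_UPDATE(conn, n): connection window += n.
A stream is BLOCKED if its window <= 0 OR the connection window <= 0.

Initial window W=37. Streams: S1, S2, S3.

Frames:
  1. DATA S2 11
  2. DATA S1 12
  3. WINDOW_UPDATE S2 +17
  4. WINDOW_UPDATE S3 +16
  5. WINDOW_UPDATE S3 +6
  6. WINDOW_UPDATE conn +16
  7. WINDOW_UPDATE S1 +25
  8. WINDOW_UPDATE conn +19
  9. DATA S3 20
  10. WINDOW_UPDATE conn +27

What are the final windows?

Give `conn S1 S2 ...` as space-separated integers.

Answer: 56 50 43 39

Derivation:
Op 1: conn=26 S1=37 S2=26 S3=37 blocked=[]
Op 2: conn=14 S1=25 S2=26 S3=37 blocked=[]
Op 3: conn=14 S1=25 S2=43 S3=37 blocked=[]
Op 4: conn=14 S1=25 S2=43 S3=53 blocked=[]
Op 5: conn=14 S1=25 S2=43 S3=59 blocked=[]
Op 6: conn=30 S1=25 S2=43 S3=59 blocked=[]
Op 7: conn=30 S1=50 S2=43 S3=59 blocked=[]
Op 8: conn=49 S1=50 S2=43 S3=59 blocked=[]
Op 9: conn=29 S1=50 S2=43 S3=39 blocked=[]
Op 10: conn=56 S1=50 S2=43 S3=39 blocked=[]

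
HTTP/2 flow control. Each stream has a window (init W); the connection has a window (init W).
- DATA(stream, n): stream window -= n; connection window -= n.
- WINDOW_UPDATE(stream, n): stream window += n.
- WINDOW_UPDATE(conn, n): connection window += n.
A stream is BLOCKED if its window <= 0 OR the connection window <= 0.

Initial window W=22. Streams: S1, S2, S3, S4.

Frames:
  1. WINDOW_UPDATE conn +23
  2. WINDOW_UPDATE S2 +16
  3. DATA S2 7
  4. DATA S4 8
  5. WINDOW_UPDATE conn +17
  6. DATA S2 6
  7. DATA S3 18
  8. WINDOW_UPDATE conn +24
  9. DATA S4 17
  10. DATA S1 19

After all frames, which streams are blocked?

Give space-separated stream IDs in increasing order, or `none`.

Op 1: conn=45 S1=22 S2=22 S3=22 S4=22 blocked=[]
Op 2: conn=45 S1=22 S2=38 S3=22 S4=22 blocked=[]
Op 3: conn=38 S1=22 S2=31 S3=22 S4=22 blocked=[]
Op 4: conn=30 S1=22 S2=31 S3=22 S4=14 blocked=[]
Op 5: conn=47 S1=22 S2=31 S3=22 S4=14 blocked=[]
Op 6: conn=41 S1=22 S2=25 S3=22 S4=14 blocked=[]
Op 7: conn=23 S1=22 S2=25 S3=4 S4=14 blocked=[]
Op 8: conn=47 S1=22 S2=25 S3=4 S4=14 blocked=[]
Op 9: conn=30 S1=22 S2=25 S3=4 S4=-3 blocked=[4]
Op 10: conn=11 S1=3 S2=25 S3=4 S4=-3 blocked=[4]

Answer: S4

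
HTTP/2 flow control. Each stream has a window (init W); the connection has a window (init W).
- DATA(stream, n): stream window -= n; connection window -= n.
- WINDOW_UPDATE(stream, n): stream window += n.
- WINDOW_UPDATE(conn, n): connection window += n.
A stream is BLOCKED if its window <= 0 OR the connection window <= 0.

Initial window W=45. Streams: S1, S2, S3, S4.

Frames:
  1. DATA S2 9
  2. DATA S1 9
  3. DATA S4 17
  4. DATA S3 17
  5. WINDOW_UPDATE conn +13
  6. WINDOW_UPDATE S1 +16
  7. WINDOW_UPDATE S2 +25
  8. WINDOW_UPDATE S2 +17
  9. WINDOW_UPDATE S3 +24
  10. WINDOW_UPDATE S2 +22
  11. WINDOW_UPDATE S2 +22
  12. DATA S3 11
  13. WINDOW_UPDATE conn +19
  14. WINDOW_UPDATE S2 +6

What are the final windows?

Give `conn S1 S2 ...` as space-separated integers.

Op 1: conn=36 S1=45 S2=36 S3=45 S4=45 blocked=[]
Op 2: conn=27 S1=36 S2=36 S3=45 S4=45 blocked=[]
Op 3: conn=10 S1=36 S2=36 S3=45 S4=28 blocked=[]
Op 4: conn=-7 S1=36 S2=36 S3=28 S4=28 blocked=[1, 2, 3, 4]
Op 5: conn=6 S1=36 S2=36 S3=28 S4=28 blocked=[]
Op 6: conn=6 S1=52 S2=36 S3=28 S4=28 blocked=[]
Op 7: conn=6 S1=52 S2=61 S3=28 S4=28 blocked=[]
Op 8: conn=6 S1=52 S2=78 S3=28 S4=28 blocked=[]
Op 9: conn=6 S1=52 S2=78 S3=52 S4=28 blocked=[]
Op 10: conn=6 S1=52 S2=100 S3=52 S4=28 blocked=[]
Op 11: conn=6 S1=52 S2=122 S3=52 S4=28 blocked=[]
Op 12: conn=-5 S1=52 S2=122 S3=41 S4=28 blocked=[1, 2, 3, 4]
Op 13: conn=14 S1=52 S2=122 S3=41 S4=28 blocked=[]
Op 14: conn=14 S1=52 S2=128 S3=41 S4=28 blocked=[]

Answer: 14 52 128 41 28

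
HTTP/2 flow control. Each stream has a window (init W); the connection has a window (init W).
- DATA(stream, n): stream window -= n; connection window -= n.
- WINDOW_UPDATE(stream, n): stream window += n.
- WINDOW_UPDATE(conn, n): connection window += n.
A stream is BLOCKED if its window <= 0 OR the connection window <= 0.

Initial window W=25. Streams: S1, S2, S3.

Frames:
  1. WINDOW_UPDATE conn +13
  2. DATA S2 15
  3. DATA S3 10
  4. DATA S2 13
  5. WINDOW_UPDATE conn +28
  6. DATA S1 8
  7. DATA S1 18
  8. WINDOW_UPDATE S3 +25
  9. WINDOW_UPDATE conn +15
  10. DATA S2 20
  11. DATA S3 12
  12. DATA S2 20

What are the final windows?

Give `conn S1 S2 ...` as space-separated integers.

Answer: -35 -1 -43 28

Derivation:
Op 1: conn=38 S1=25 S2=25 S3=25 blocked=[]
Op 2: conn=23 S1=25 S2=10 S3=25 blocked=[]
Op 3: conn=13 S1=25 S2=10 S3=15 blocked=[]
Op 4: conn=0 S1=25 S2=-3 S3=15 blocked=[1, 2, 3]
Op 5: conn=28 S1=25 S2=-3 S3=15 blocked=[2]
Op 6: conn=20 S1=17 S2=-3 S3=15 blocked=[2]
Op 7: conn=2 S1=-1 S2=-3 S3=15 blocked=[1, 2]
Op 8: conn=2 S1=-1 S2=-3 S3=40 blocked=[1, 2]
Op 9: conn=17 S1=-1 S2=-3 S3=40 blocked=[1, 2]
Op 10: conn=-3 S1=-1 S2=-23 S3=40 blocked=[1, 2, 3]
Op 11: conn=-15 S1=-1 S2=-23 S3=28 blocked=[1, 2, 3]
Op 12: conn=-35 S1=-1 S2=-43 S3=28 blocked=[1, 2, 3]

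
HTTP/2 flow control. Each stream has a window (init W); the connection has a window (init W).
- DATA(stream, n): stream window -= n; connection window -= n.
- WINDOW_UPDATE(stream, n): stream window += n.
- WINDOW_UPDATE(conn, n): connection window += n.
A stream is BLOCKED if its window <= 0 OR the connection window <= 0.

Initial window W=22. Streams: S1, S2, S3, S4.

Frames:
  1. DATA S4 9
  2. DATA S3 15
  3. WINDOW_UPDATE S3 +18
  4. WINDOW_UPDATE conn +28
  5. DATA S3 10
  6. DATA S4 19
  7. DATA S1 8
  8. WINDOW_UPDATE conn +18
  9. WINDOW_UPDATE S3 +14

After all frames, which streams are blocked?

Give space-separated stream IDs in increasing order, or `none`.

Op 1: conn=13 S1=22 S2=22 S3=22 S4=13 blocked=[]
Op 2: conn=-2 S1=22 S2=22 S3=7 S4=13 blocked=[1, 2, 3, 4]
Op 3: conn=-2 S1=22 S2=22 S3=25 S4=13 blocked=[1, 2, 3, 4]
Op 4: conn=26 S1=22 S2=22 S3=25 S4=13 blocked=[]
Op 5: conn=16 S1=22 S2=22 S3=15 S4=13 blocked=[]
Op 6: conn=-3 S1=22 S2=22 S3=15 S4=-6 blocked=[1, 2, 3, 4]
Op 7: conn=-11 S1=14 S2=22 S3=15 S4=-6 blocked=[1, 2, 3, 4]
Op 8: conn=7 S1=14 S2=22 S3=15 S4=-6 blocked=[4]
Op 9: conn=7 S1=14 S2=22 S3=29 S4=-6 blocked=[4]

Answer: S4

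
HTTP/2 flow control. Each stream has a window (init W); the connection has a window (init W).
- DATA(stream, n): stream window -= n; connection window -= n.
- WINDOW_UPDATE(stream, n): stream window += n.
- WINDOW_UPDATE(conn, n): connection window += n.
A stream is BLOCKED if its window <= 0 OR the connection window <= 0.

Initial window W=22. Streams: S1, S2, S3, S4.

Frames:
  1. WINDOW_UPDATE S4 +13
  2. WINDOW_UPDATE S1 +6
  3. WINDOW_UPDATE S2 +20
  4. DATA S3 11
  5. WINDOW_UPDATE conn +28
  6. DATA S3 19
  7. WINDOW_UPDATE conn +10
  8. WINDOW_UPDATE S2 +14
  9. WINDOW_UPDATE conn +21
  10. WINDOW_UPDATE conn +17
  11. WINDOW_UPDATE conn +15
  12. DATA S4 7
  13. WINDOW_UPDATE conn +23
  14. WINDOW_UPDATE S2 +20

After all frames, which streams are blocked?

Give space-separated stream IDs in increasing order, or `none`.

Answer: S3

Derivation:
Op 1: conn=22 S1=22 S2=22 S3=22 S4=35 blocked=[]
Op 2: conn=22 S1=28 S2=22 S3=22 S4=35 blocked=[]
Op 3: conn=22 S1=28 S2=42 S3=22 S4=35 blocked=[]
Op 4: conn=11 S1=28 S2=42 S3=11 S4=35 blocked=[]
Op 5: conn=39 S1=28 S2=42 S3=11 S4=35 blocked=[]
Op 6: conn=20 S1=28 S2=42 S3=-8 S4=35 blocked=[3]
Op 7: conn=30 S1=28 S2=42 S3=-8 S4=35 blocked=[3]
Op 8: conn=30 S1=28 S2=56 S3=-8 S4=35 blocked=[3]
Op 9: conn=51 S1=28 S2=56 S3=-8 S4=35 blocked=[3]
Op 10: conn=68 S1=28 S2=56 S3=-8 S4=35 blocked=[3]
Op 11: conn=83 S1=28 S2=56 S3=-8 S4=35 blocked=[3]
Op 12: conn=76 S1=28 S2=56 S3=-8 S4=28 blocked=[3]
Op 13: conn=99 S1=28 S2=56 S3=-8 S4=28 blocked=[3]
Op 14: conn=99 S1=28 S2=76 S3=-8 S4=28 blocked=[3]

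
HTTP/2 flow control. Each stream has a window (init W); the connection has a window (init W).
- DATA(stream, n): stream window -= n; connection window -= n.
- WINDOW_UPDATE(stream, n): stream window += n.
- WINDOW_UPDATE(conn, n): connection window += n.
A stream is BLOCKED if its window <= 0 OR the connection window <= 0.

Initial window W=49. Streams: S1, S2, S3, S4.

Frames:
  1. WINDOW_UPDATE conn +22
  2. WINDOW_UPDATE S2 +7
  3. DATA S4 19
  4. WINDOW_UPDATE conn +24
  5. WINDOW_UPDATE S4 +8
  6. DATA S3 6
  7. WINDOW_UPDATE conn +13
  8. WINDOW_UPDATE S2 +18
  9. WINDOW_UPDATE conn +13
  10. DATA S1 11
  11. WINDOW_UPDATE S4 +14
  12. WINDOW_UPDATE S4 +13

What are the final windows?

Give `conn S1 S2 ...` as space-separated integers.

Answer: 85 38 74 43 65

Derivation:
Op 1: conn=71 S1=49 S2=49 S3=49 S4=49 blocked=[]
Op 2: conn=71 S1=49 S2=56 S3=49 S4=49 blocked=[]
Op 3: conn=52 S1=49 S2=56 S3=49 S4=30 blocked=[]
Op 4: conn=76 S1=49 S2=56 S3=49 S4=30 blocked=[]
Op 5: conn=76 S1=49 S2=56 S3=49 S4=38 blocked=[]
Op 6: conn=70 S1=49 S2=56 S3=43 S4=38 blocked=[]
Op 7: conn=83 S1=49 S2=56 S3=43 S4=38 blocked=[]
Op 8: conn=83 S1=49 S2=74 S3=43 S4=38 blocked=[]
Op 9: conn=96 S1=49 S2=74 S3=43 S4=38 blocked=[]
Op 10: conn=85 S1=38 S2=74 S3=43 S4=38 blocked=[]
Op 11: conn=85 S1=38 S2=74 S3=43 S4=52 blocked=[]
Op 12: conn=85 S1=38 S2=74 S3=43 S4=65 blocked=[]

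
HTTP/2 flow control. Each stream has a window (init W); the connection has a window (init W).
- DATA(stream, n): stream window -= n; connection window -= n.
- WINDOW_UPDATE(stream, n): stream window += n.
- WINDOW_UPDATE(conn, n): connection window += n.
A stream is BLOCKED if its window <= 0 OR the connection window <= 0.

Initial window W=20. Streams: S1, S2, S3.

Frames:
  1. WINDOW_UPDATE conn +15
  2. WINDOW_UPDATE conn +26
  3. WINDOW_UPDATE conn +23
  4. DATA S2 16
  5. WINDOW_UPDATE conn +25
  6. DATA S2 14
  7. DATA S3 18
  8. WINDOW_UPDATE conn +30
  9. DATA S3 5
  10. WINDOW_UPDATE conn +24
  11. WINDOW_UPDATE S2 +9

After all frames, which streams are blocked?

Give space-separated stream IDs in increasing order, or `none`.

Op 1: conn=35 S1=20 S2=20 S3=20 blocked=[]
Op 2: conn=61 S1=20 S2=20 S3=20 blocked=[]
Op 3: conn=84 S1=20 S2=20 S3=20 blocked=[]
Op 4: conn=68 S1=20 S2=4 S3=20 blocked=[]
Op 5: conn=93 S1=20 S2=4 S3=20 blocked=[]
Op 6: conn=79 S1=20 S2=-10 S3=20 blocked=[2]
Op 7: conn=61 S1=20 S2=-10 S3=2 blocked=[2]
Op 8: conn=91 S1=20 S2=-10 S3=2 blocked=[2]
Op 9: conn=86 S1=20 S2=-10 S3=-3 blocked=[2, 3]
Op 10: conn=110 S1=20 S2=-10 S3=-3 blocked=[2, 3]
Op 11: conn=110 S1=20 S2=-1 S3=-3 blocked=[2, 3]

Answer: S2 S3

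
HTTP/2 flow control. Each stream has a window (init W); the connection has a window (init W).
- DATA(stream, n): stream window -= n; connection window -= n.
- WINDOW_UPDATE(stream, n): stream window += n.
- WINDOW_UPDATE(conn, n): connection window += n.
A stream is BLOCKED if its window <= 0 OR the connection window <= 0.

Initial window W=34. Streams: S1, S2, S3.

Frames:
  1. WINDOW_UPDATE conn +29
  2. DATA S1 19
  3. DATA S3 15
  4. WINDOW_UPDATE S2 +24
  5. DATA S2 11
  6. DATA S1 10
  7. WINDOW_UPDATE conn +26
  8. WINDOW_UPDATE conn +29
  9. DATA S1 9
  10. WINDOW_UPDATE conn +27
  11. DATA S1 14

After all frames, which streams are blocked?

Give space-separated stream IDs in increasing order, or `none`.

Answer: S1

Derivation:
Op 1: conn=63 S1=34 S2=34 S3=34 blocked=[]
Op 2: conn=44 S1=15 S2=34 S3=34 blocked=[]
Op 3: conn=29 S1=15 S2=34 S3=19 blocked=[]
Op 4: conn=29 S1=15 S2=58 S3=19 blocked=[]
Op 5: conn=18 S1=15 S2=47 S3=19 blocked=[]
Op 6: conn=8 S1=5 S2=47 S3=19 blocked=[]
Op 7: conn=34 S1=5 S2=47 S3=19 blocked=[]
Op 8: conn=63 S1=5 S2=47 S3=19 blocked=[]
Op 9: conn=54 S1=-4 S2=47 S3=19 blocked=[1]
Op 10: conn=81 S1=-4 S2=47 S3=19 blocked=[1]
Op 11: conn=67 S1=-18 S2=47 S3=19 blocked=[1]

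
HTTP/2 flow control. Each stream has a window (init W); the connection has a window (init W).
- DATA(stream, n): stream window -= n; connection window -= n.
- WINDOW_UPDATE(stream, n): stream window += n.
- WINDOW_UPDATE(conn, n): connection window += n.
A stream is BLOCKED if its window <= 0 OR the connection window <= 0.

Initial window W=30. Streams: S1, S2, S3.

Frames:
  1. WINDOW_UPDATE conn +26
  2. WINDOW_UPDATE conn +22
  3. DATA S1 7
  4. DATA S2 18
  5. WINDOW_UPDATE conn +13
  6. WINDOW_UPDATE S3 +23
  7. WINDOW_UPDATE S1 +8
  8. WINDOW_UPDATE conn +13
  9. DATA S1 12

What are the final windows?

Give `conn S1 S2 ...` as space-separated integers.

Op 1: conn=56 S1=30 S2=30 S3=30 blocked=[]
Op 2: conn=78 S1=30 S2=30 S3=30 blocked=[]
Op 3: conn=71 S1=23 S2=30 S3=30 blocked=[]
Op 4: conn=53 S1=23 S2=12 S3=30 blocked=[]
Op 5: conn=66 S1=23 S2=12 S3=30 blocked=[]
Op 6: conn=66 S1=23 S2=12 S3=53 blocked=[]
Op 7: conn=66 S1=31 S2=12 S3=53 blocked=[]
Op 8: conn=79 S1=31 S2=12 S3=53 blocked=[]
Op 9: conn=67 S1=19 S2=12 S3=53 blocked=[]

Answer: 67 19 12 53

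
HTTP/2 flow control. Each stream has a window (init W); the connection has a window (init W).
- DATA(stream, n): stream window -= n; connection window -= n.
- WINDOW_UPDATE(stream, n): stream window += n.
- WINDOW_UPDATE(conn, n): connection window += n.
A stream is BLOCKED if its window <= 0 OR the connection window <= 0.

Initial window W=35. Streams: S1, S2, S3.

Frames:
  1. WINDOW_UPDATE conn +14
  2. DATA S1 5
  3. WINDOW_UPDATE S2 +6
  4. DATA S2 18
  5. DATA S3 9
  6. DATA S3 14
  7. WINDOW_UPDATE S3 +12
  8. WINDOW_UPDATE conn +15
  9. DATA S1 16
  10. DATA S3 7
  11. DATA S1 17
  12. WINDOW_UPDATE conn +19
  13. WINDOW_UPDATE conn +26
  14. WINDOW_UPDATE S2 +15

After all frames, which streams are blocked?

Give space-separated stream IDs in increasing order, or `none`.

Answer: S1

Derivation:
Op 1: conn=49 S1=35 S2=35 S3=35 blocked=[]
Op 2: conn=44 S1=30 S2=35 S3=35 blocked=[]
Op 3: conn=44 S1=30 S2=41 S3=35 blocked=[]
Op 4: conn=26 S1=30 S2=23 S3=35 blocked=[]
Op 5: conn=17 S1=30 S2=23 S3=26 blocked=[]
Op 6: conn=3 S1=30 S2=23 S3=12 blocked=[]
Op 7: conn=3 S1=30 S2=23 S3=24 blocked=[]
Op 8: conn=18 S1=30 S2=23 S3=24 blocked=[]
Op 9: conn=2 S1=14 S2=23 S3=24 blocked=[]
Op 10: conn=-5 S1=14 S2=23 S3=17 blocked=[1, 2, 3]
Op 11: conn=-22 S1=-3 S2=23 S3=17 blocked=[1, 2, 3]
Op 12: conn=-3 S1=-3 S2=23 S3=17 blocked=[1, 2, 3]
Op 13: conn=23 S1=-3 S2=23 S3=17 blocked=[1]
Op 14: conn=23 S1=-3 S2=38 S3=17 blocked=[1]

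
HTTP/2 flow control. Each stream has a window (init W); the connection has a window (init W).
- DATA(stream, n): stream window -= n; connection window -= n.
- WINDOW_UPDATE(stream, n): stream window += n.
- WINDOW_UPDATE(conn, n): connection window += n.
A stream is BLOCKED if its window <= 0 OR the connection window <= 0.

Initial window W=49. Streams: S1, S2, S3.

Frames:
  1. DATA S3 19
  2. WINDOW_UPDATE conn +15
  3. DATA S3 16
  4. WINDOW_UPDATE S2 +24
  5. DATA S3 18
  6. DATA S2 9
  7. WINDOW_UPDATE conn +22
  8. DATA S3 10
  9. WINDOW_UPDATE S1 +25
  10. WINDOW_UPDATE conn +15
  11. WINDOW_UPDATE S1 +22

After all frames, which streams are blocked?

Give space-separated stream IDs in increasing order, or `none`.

Answer: S3

Derivation:
Op 1: conn=30 S1=49 S2=49 S3=30 blocked=[]
Op 2: conn=45 S1=49 S2=49 S3=30 blocked=[]
Op 3: conn=29 S1=49 S2=49 S3=14 blocked=[]
Op 4: conn=29 S1=49 S2=73 S3=14 blocked=[]
Op 5: conn=11 S1=49 S2=73 S3=-4 blocked=[3]
Op 6: conn=2 S1=49 S2=64 S3=-4 blocked=[3]
Op 7: conn=24 S1=49 S2=64 S3=-4 blocked=[3]
Op 8: conn=14 S1=49 S2=64 S3=-14 blocked=[3]
Op 9: conn=14 S1=74 S2=64 S3=-14 blocked=[3]
Op 10: conn=29 S1=74 S2=64 S3=-14 blocked=[3]
Op 11: conn=29 S1=96 S2=64 S3=-14 blocked=[3]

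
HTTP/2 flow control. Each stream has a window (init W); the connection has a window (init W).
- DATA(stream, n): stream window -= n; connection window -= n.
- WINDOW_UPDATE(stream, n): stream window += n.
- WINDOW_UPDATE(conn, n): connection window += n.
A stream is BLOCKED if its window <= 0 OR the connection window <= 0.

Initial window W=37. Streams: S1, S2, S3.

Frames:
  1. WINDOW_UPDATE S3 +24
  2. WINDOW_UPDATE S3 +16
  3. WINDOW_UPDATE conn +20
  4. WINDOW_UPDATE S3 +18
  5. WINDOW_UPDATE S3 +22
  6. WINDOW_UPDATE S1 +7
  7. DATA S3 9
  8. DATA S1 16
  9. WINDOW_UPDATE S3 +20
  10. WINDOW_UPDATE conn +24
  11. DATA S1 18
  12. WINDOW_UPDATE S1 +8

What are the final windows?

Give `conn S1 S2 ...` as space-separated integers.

Answer: 38 18 37 128

Derivation:
Op 1: conn=37 S1=37 S2=37 S3=61 blocked=[]
Op 2: conn=37 S1=37 S2=37 S3=77 blocked=[]
Op 3: conn=57 S1=37 S2=37 S3=77 blocked=[]
Op 4: conn=57 S1=37 S2=37 S3=95 blocked=[]
Op 5: conn=57 S1=37 S2=37 S3=117 blocked=[]
Op 6: conn=57 S1=44 S2=37 S3=117 blocked=[]
Op 7: conn=48 S1=44 S2=37 S3=108 blocked=[]
Op 8: conn=32 S1=28 S2=37 S3=108 blocked=[]
Op 9: conn=32 S1=28 S2=37 S3=128 blocked=[]
Op 10: conn=56 S1=28 S2=37 S3=128 blocked=[]
Op 11: conn=38 S1=10 S2=37 S3=128 blocked=[]
Op 12: conn=38 S1=18 S2=37 S3=128 blocked=[]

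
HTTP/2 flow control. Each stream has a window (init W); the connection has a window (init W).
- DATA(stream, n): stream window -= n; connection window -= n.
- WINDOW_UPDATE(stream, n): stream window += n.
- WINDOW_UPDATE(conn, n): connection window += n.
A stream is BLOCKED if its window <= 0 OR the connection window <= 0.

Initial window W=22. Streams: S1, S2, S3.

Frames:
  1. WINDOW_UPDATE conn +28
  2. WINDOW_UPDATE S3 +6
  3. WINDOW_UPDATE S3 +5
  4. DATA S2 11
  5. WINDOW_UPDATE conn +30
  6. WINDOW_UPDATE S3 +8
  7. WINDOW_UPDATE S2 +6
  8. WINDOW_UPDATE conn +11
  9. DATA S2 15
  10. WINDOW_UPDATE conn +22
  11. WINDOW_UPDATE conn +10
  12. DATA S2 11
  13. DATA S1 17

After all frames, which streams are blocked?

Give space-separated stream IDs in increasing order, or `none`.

Answer: S2

Derivation:
Op 1: conn=50 S1=22 S2=22 S3=22 blocked=[]
Op 2: conn=50 S1=22 S2=22 S3=28 blocked=[]
Op 3: conn=50 S1=22 S2=22 S3=33 blocked=[]
Op 4: conn=39 S1=22 S2=11 S3=33 blocked=[]
Op 5: conn=69 S1=22 S2=11 S3=33 blocked=[]
Op 6: conn=69 S1=22 S2=11 S3=41 blocked=[]
Op 7: conn=69 S1=22 S2=17 S3=41 blocked=[]
Op 8: conn=80 S1=22 S2=17 S3=41 blocked=[]
Op 9: conn=65 S1=22 S2=2 S3=41 blocked=[]
Op 10: conn=87 S1=22 S2=2 S3=41 blocked=[]
Op 11: conn=97 S1=22 S2=2 S3=41 blocked=[]
Op 12: conn=86 S1=22 S2=-9 S3=41 blocked=[2]
Op 13: conn=69 S1=5 S2=-9 S3=41 blocked=[2]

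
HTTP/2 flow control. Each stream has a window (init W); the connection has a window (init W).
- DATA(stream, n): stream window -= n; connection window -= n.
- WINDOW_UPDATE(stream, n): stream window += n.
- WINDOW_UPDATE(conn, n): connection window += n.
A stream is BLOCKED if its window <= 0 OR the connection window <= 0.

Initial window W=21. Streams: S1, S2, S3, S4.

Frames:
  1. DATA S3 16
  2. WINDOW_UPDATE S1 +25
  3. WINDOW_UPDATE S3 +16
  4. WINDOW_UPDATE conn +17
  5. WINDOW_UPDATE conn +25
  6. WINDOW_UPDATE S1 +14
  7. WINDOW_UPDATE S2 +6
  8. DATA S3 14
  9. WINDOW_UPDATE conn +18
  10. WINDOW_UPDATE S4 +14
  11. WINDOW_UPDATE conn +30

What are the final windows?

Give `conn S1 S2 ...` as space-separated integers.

Answer: 81 60 27 7 35

Derivation:
Op 1: conn=5 S1=21 S2=21 S3=5 S4=21 blocked=[]
Op 2: conn=5 S1=46 S2=21 S3=5 S4=21 blocked=[]
Op 3: conn=5 S1=46 S2=21 S3=21 S4=21 blocked=[]
Op 4: conn=22 S1=46 S2=21 S3=21 S4=21 blocked=[]
Op 5: conn=47 S1=46 S2=21 S3=21 S4=21 blocked=[]
Op 6: conn=47 S1=60 S2=21 S3=21 S4=21 blocked=[]
Op 7: conn=47 S1=60 S2=27 S3=21 S4=21 blocked=[]
Op 8: conn=33 S1=60 S2=27 S3=7 S4=21 blocked=[]
Op 9: conn=51 S1=60 S2=27 S3=7 S4=21 blocked=[]
Op 10: conn=51 S1=60 S2=27 S3=7 S4=35 blocked=[]
Op 11: conn=81 S1=60 S2=27 S3=7 S4=35 blocked=[]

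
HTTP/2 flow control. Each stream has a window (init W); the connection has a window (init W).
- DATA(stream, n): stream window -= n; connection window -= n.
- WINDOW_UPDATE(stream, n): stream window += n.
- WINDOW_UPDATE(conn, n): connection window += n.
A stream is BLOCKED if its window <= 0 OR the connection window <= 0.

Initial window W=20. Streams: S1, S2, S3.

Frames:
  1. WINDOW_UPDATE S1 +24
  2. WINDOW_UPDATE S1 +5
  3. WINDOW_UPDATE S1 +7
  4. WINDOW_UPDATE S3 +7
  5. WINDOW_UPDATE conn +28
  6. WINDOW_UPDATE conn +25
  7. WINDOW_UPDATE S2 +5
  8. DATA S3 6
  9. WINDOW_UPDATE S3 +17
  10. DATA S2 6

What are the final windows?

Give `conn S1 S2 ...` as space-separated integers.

Answer: 61 56 19 38

Derivation:
Op 1: conn=20 S1=44 S2=20 S3=20 blocked=[]
Op 2: conn=20 S1=49 S2=20 S3=20 blocked=[]
Op 3: conn=20 S1=56 S2=20 S3=20 blocked=[]
Op 4: conn=20 S1=56 S2=20 S3=27 blocked=[]
Op 5: conn=48 S1=56 S2=20 S3=27 blocked=[]
Op 6: conn=73 S1=56 S2=20 S3=27 blocked=[]
Op 7: conn=73 S1=56 S2=25 S3=27 blocked=[]
Op 8: conn=67 S1=56 S2=25 S3=21 blocked=[]
Op 9: conn=67 S1=56 S2=25 S3=38 blocked=[]
Op 10: conn=61 S1=56 S2=19 S3=38 blocked=[]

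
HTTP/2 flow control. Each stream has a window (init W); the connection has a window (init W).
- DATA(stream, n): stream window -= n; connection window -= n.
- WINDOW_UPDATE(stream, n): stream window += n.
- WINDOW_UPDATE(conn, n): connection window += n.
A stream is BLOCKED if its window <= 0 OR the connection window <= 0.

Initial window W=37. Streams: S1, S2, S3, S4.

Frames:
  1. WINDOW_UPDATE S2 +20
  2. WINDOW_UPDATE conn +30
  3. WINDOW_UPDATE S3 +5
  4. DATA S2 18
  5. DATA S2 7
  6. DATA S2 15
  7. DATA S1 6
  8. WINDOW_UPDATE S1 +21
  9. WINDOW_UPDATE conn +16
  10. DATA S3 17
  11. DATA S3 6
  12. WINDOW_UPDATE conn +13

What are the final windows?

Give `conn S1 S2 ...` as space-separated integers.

Answer: 27 52 17 19 37

Derivation:
Op 1: conn=37 S1=37 S2=57 S3=37 S4=37 blocked=[]
Op 2: conn=67 S1=37 S2=57 S3=37 S4=37 blocked=[]
Op 3: conn=67 S1=37 S2=57 S3=42 S4=37 blocked=[]
Op 4: conn=49 S1=37 S2=39 S3=42 S4=37 blocked=[]
Op 5: conn=42 S1=37 S2=32 S3=42 S4=37 blocked=[]
Op 6: conn=27 S1=37 S2=17 S3=42 S4=37 blocked=[]
Op 7: conn=21 S1=31 S2=17 S3=42 S4=37 blocked=[]
Op 8: conn=21 S1=52 S2=17 S3=42 S4=37 blocked=[]
Op 9: conn=37 S1=52 S2=17 S3=42 S4=37 blocked=[]
Op 10: conn=20 S1=52 S2=17 S3=25 S4=37 blocked=[]
Op 11: conn=14 S1=52 S2=17 S3=19 S4=37 blocked=[]
Op 12: conn=27 S1=52 S2=17 S3=19 S4=37 blocked=[]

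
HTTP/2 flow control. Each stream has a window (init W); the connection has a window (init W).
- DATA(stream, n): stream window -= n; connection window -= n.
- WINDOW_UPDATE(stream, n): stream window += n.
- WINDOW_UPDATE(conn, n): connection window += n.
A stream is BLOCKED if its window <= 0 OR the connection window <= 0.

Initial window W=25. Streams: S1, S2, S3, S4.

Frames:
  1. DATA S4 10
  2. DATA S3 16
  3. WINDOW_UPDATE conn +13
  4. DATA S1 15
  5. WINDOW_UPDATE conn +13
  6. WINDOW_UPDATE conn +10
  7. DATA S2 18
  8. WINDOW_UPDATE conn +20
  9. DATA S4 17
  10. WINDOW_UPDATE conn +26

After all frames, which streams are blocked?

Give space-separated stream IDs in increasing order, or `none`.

Answer: S4

Derivation:
Op 1: conn=15 S1=25 S2=25 S3=25 S4=15 blocked=[]
Op 2: conn=-1 S1=25 S2=25 S3=9 S4=15 blocked=[1, 2, 3, 4]
Op 3: conn=12 S1=25 S2=25 S3=9 S4=15 blocked=[]
Op 4: conn=-3 S1=10 S2=25 S3=9 S4=15 blocked=[1, 2, 3, 4]
Op 5: conn=10 S1=10 S2=25 S3=9 S4=15 blocked=[]
Op 6: conn=20 S1=10 S2=25 S3=9 S4=15 blocked=[]
Op 7: conn=2 S1=10 S2=7 S3=9 S4=15 blocked=[]
Op 8: conn=22 S1=10 S2=7 S3=9 S4=15 blocked=[]
Op 9: conn=5 S1=10 S2=7 S3=9 S4=-2 blocked=[4]
Op 10: conn=31 S1=10 S2=7 S3=9 S4=-2 blocked=[4]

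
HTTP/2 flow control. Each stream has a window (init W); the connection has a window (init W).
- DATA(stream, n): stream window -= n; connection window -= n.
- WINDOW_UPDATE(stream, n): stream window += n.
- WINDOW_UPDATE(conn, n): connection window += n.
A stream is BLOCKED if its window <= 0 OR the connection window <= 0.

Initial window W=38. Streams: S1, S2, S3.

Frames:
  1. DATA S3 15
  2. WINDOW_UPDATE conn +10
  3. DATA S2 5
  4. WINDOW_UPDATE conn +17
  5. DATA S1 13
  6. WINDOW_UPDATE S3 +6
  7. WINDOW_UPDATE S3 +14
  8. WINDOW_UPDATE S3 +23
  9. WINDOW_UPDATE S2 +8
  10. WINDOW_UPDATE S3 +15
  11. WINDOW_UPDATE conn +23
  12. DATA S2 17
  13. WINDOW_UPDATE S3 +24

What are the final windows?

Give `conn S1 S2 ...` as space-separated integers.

Op 1: conn=23 S1=38 S2=38 S3=23 blocked=[]
Op 2: conn=33 S1=38 S2=38 S3=23 blocked=[]
Op 3: conn=28 S1=38 S2=33 S3=23 blocked=[]
Op 4: conn=45 S1=38 S2=33 S3=23 blocked=[]
Op 5: conn=32 S1=25 S2=33 S3=23 blocked=[]
Op 6: conn=32 S1=25 S2=33 S3=29 blocked=[]
Op 7: conn=32 S1=25 S2=33 S3=43 blocked=[]
Op 8: conn=32 S1=25 S2=33 S3=66 blocked=[]
Op 9: conn=32 S1=25 S2=41 S3=66 blocked=[]
Op 10: conn=32 S1=25 S2=41 S3=81 blocked=[]
Op 11: conn=55 S1=25 S2=41 S3=81 blocked=[]
Op 12: conn=38 S1=25 S2=24 S3=81 blocked=[]
Op 13: conn=38 S1=25 S2=24 S3=105 blocked=[]

Answer: 38 25 24 105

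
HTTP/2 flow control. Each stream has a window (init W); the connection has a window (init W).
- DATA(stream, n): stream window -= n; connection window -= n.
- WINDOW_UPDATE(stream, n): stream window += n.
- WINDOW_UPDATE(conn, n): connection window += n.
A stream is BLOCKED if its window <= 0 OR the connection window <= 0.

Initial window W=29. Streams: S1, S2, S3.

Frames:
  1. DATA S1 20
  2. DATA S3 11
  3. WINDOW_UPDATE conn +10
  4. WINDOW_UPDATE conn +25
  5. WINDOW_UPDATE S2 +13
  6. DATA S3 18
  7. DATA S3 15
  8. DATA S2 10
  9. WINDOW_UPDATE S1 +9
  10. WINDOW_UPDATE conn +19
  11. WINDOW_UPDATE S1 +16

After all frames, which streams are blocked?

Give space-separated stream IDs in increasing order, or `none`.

Op 1: conn=9 S1=9 S2=29 S3=29 blocked=[]
Op 2: conn=-2 S1=9 S2=29 S3=18 blocked=[1, 2, 3]
Op 3: conn=8 S1=9 S2=29 S3=18 blocked=[]
Op 4: conn=33 S1=9 S2=29 S3=18 blocked=[]
Op 5: conn=33 S1=9 S2=42 S3=18 blocked=[]
Op 6: conn=15 S1=9 S2=42 S3=0 blocked=[3]
Op 7: conn=0 S1=9 S2=42 S3=-15 blocked=[1, 2, 3]
Op 8: conn=-10 S1=9 S2=32 S3=-15 blocked=[1, 2, 3]
Op 9: conn=-10 S1=18 S2=32 S3=-15 blocked=[1, 2, 3]
Op 10: conn=9 S1=18 S2=32 S3=-15 blocked=[3]
Op 11: conn=9 S1=34 S2=32 S3=-15 blocked=[3]

Answer: S3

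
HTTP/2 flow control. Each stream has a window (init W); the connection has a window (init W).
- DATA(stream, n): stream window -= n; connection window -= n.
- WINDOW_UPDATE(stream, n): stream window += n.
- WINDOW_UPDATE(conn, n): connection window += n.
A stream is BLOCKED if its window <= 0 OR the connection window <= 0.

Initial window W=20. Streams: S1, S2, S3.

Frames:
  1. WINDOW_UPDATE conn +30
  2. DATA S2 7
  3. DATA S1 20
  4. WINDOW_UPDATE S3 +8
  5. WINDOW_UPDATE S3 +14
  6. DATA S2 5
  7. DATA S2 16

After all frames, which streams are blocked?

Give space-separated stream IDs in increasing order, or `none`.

Answer: S1 S2

Derivation:
Op 1: conn=50 S1=20 S2=20 S3=20 blocked=[]
Op 2: conn=43 S1=20 S2=13 S3=20 blocked=[]
Op 3: conn=23 S1=0 S2=13 S3=20 blocked=[1]
Op 4: conn=23 S1=0 S2=13 S3=28 blocked=[1]
Op 5: conn=23 S1=0 S2=13 S3=42 blocked=[1]
Op 6: conn=18 S1=0 S2=8 S3=42 blocked=[1]
Op 7: conn=2 S1=0 S2=-8 S3=42 blocked=[1, 2]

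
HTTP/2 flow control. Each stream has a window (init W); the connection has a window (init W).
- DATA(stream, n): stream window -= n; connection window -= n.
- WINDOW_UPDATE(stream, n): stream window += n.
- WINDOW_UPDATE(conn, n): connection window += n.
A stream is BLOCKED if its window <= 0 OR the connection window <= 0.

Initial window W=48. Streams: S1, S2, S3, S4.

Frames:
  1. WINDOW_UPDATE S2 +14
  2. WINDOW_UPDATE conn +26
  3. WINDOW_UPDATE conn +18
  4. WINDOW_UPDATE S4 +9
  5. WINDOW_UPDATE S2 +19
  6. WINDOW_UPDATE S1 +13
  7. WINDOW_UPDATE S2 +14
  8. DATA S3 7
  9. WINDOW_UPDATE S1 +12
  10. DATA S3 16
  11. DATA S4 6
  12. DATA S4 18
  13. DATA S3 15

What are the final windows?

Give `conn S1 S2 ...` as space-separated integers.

Answer: 30 73 95 10 33

Derivation:
Op 1: conn=48 S1=48 S2=62 S3=48 S4=48 blocked=[]
Op 2: conn=74 S1=48 S2=62 S3=48 S4=48 blocked=[]
Op 3: conn=92 S1=48 S2=62 S3=48 S4=48 blocked=[]
Op 4: conn=92 S1=48 S2=62 S3=48 S4=57 blocked=[]
Op 5: conn=92 S1=48 S2=81 S3=48 S4=57 blocked=[]
Op 6: conn=92 S1=61 S2=81 S3=48 S4=57 blocked=[]
Op 7: conn=92 S1=61 S2=95 S3=48 S4=57 blocked=[]
Op 8: conn=85 S1=61 S2=95 S3=41 S4=57 blocked=[]
Op 9: conn=85 S1=73 S2=95 S3=41 S4=57 blocked=[]
Op 10: conn=69 S1=73 S2=95 S3=25 S4=57 blocked=[]
Op 11: conn=63 S1=73 S2=95 S3=25 S4=51 blocked=[]
Op 12: conn=45 S1=73 S2=95 S3=25 S4=33 blocked=[]
Op 13: conn=30 S1=73 S2=95 S3=10 S4=33 blocked=[]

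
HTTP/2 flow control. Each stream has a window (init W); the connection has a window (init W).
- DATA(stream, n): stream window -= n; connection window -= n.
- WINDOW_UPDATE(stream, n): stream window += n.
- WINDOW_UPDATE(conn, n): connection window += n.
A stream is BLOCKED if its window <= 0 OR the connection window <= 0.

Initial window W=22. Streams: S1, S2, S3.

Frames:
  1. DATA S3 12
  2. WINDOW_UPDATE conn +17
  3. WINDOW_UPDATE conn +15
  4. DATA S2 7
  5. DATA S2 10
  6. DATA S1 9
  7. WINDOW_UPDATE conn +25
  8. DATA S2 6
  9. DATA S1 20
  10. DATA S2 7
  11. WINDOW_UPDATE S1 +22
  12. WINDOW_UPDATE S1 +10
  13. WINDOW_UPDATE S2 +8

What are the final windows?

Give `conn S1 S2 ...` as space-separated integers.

Op 1: conn=10 S1=22 S2=22 S3=10 blocked=[]
Op 2: conn=27 S1=22 S2=22 S3=10 blocked=[]
Op 3: conn=42 S1=22 S2=22 S3=10 blocked=[]
Op 4: conn=35 S1=22 S2=15 S3=10 blocked=[]
Op 5: conn=25 S1=22 S2=5 S3=10 blocked=[]
Op 6: conn=16 S1=13 S2=5 S3=10 blocked=[]
Op 7: conn=41 S1=13 S2=5 S3=10 blocked=[]
Op 8: conn=35 S1=13 S2=-1 S3=10 blocked=[2]
Op 9: conn=15 S1=-7 S2=-1 S3=10 blocked=[1, 2]
Op 10: conn=8 S1=-7 S2=-8 S3=10 blocked=[1, 2]
Op 11: conn=8 S1=15 S2=-8 S3=10 blocked=[2]
Op 12: conn=8 S1=25 S2=-8 S3=10 blocked=[2]
Op 13: conn=8 S1=25 S2=0 S3=10 blocked=[2]

Answer: 8 25 0 10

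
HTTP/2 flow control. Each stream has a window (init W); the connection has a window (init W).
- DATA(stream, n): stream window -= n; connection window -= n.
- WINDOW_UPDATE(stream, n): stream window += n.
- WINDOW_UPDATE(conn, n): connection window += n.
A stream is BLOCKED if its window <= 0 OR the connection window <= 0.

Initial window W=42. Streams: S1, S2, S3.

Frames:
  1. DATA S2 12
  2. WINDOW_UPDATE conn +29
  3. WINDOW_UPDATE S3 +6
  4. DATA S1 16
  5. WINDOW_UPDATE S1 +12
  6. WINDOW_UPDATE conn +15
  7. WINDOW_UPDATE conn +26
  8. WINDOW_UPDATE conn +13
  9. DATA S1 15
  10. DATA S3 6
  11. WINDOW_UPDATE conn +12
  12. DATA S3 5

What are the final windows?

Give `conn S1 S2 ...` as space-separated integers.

Op 1: conn=30 S1=42 S2=30 S3=42 blocked=[]
Op 2: conn=59 S1=42 S2=30 S3=42 blocked=[]
Op 3: conn=59 S1=42 S2=30 S3=48 blocked=[]
Op 4: conn=43 S1=26 S2=30 S3=48 blocked=[]
Op 5: conn=43 S1=38 S2=30 S3=48 blocked=[]
Op 6: conn=58 S1=38 S2=30 S3=48 blocked=[]
Op 7: conn=84 S1=38 S2=30 S3=48 blocked=[]
Op 8: conn=97 S1=38 S2=30 S3=48 blocked=[]
Op 9: conn=82 S1=23 S2=30 S3=48 blocked=[]
Op 10: conn=76 S1=23 S2=30 S3=42 blocked=[]
Op 11: conn=88 S1=23 S2=30 S3=42 blocked=[]
Op 12: conn=83 S1=23 S2=30 S3=37 blocked=[]

Answer: 83 23 30 37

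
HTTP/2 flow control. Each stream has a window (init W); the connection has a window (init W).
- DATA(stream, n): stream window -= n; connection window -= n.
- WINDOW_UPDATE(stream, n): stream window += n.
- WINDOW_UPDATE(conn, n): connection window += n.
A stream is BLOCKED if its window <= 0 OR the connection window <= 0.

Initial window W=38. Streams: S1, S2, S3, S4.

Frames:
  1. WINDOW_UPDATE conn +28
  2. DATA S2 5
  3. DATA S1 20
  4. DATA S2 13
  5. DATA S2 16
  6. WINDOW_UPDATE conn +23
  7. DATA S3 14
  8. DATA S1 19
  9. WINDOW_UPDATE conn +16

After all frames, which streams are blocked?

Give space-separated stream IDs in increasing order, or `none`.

Answer: S1

Derivation:
Op 1: conn=66 S1=38 S2=38 S3=38 S4=38 blocked=[]
Op 2: conn=61 S1=38 S2=33 S3=38 S4=38 blocked=[]
Op 3: conn=41 S1=18 S2=33 S3=38 S4=38 blocked=[]
Op 4: conn=28 S1=18 S2=20 S3=38 S4=38 blocked=[]
Op 5: conn=12 S1=18 S2=4 S3=38 S4=38 blocked=[]
Op 6: conn=35 S1=18 S2=4 S3=38 S4=38 blocked=[]
Op 7: conn=21 S1=18 S2=4 S3=24 S4=38 blocked=[]
Op 8: conn=2 S1=-1 S2=4 S3=24 S4=38 blocked=[1]
Op 9: conn=18 S1=-1 S2=4 S3=24 S4=38 blocked=[1]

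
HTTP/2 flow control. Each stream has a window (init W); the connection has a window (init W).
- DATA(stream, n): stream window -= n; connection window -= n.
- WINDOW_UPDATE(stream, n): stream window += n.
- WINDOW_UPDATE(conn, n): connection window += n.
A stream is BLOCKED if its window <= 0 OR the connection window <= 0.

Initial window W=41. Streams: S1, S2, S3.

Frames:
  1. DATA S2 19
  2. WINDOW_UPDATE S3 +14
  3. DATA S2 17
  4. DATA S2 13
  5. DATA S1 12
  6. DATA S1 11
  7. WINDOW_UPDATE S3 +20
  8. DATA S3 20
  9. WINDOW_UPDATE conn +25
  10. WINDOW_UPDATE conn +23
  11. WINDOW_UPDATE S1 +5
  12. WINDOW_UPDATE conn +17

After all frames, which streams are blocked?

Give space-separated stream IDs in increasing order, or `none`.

Op 1: conn=22 S1=41 S2=22 S3=41 blocked=[]
Op 2: conn=22 S1=41 S2=22 S3=55 blocked=[]
Op 3: conn=5 S1=41 S2=5 S3=55 blocked=[]
Op 4: conn=-8 S1=41 S2=-8 S3=55 blocked=[1, 2, 3]
Op 5: conn=-20 S1=29 S2=-8 S3=55 blocked=[1, 2, 3]
Op 6: conn=-31 S1=18 S2=-8 S3=55 blocked=[1, 2, 3]
Op 7: conn=-31 S1=18 S2=-8 S3=75 blocked=[1, 2, 3]
Op 8: conn=-51 S1=18 S2=-8 S3=55 blocked=[1, 2, 3]
Op 9: conn=-26 S1=18 S2=-8 S3=55 blocked=[1, 2, 3]
Op 10: conn=-3 S1=18 S2=-8 S3=55 blocked=[1, 2, 3]
Op 11: conn=-3 S1=23 S2=-8 S3=55 blocked=[1, 2, 3]
Op 12: conn=14 S1=23 S2=-8 S3=55 blocked=[2]

Answer: S2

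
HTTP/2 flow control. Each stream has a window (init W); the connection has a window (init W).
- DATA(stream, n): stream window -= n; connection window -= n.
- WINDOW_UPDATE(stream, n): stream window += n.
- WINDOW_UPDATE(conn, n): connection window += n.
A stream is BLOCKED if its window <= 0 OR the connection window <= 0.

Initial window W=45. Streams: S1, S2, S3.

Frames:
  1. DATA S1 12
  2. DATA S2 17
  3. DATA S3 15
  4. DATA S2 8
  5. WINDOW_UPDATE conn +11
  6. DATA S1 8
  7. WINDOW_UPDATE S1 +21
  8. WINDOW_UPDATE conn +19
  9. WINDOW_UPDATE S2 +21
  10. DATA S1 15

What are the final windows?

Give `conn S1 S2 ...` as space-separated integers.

Op 1: conn=33 S1=33 S2=45 S3=45 blocked=[]
Op 2: conn=16 S1=33 S2=28 S3=45 blocked=[]
Op 3: conn=1 S1=33 S2=28 S3=30 blocked=[]
Op 4: conn=-7 S1=33 S2=20 S3=30 blocked=[1, 2, 3]
Op 5: conn=4 S1=33 S2=20 S3=30 blocked=[]
Op 6: conn=-4 S1=25 S2=20 S3=30 blocked=[1, 2, 3]
Op 7: conn=-4 S1=46 S2=20 S3=30 blocked=[1, 2, 3]
Op 8: conn=15 S1=46 S2=20 S3=30 blocked=[]
Op 9: conn=15 S1=46 S2=41 S3=30 blocked=[]
Op 10: conn=0 S1=31 S2=41 S3=30 blocked=[1, 2, 3]

Answer: 0 31 41 30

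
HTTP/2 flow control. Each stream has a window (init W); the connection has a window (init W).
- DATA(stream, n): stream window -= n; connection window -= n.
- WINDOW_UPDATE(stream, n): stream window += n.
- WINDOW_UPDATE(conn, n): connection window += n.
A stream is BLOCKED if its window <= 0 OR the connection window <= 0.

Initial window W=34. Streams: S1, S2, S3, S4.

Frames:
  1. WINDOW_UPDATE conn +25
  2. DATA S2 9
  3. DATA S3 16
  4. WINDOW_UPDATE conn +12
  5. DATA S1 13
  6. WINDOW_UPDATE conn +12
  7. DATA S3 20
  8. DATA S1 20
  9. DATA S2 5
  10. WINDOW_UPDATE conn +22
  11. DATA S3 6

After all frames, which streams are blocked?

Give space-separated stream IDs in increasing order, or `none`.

Op 1: conn=59 S1=34 S2=34 S3=34 S4=34 blocked=[]
Op 2: conn=50 S1=34 S2=25 S3=34 S4=34 blocked=[]
Op 3: conn=34 S1=34 S2=25 S3=18 S4=34 blocked=[]
Op 4: conn=46 S1=34 S2=25 S3=18 S4=34 blocked=[]
Op 5: conn=33 S1=21 S2=25 S3=18 S4=34 blocked=[]
Op 6: conn=45 S1=21 S2=25 S3=18 S4=34 blocked=[]
Op 7: conn=25 S1=21 S2=25 S3=-2 S4=34 blocked=[3]
Op 8: conn=5 S1=1 S2=25 S3=-2 S4=34 blocked=[3]
Op 9: conn=0 S1=1 S2=20 S3=-2 S4=34 blocked=[1, 2, 3, 4]
Op 10: conn=22 S1=1 S2=20 S3=-2 S4=34 blocked=[3]
Op 11: conn=16 S1=1 S2=20 S3=-8 S4=34 blocked=[3]

Answer: S3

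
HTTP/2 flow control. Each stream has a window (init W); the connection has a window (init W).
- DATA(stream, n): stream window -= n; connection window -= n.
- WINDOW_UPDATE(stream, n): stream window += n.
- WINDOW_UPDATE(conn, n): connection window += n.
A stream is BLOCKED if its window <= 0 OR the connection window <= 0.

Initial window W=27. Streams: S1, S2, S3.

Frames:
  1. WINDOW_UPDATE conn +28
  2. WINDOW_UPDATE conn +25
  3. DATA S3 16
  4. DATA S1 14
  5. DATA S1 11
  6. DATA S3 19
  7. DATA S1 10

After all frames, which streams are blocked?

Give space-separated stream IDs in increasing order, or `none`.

Answer: S1 S3

Derivation:
Op 1: conn=55 S1=27 S2=27 S3=27 blocked=[]
Op 2: conn=80 S1=27 S2=27 S3=27 blocked=[]
Op 3: conn=64 S1=27 S2=27 S3=11 blocked=[]
Op 4: conn=50 S1=13 S2=27 S3=11 blocked=[]
Op 5: conn=39 S1=2 S2=27 S3=11 blocked=[]
Op 6: conn=20 S1=2 S2=27 S3=-8 blocked=[3]
Op 7: conn=10 S1=-8 S2=27 S3=-8 blocked=[1, 3]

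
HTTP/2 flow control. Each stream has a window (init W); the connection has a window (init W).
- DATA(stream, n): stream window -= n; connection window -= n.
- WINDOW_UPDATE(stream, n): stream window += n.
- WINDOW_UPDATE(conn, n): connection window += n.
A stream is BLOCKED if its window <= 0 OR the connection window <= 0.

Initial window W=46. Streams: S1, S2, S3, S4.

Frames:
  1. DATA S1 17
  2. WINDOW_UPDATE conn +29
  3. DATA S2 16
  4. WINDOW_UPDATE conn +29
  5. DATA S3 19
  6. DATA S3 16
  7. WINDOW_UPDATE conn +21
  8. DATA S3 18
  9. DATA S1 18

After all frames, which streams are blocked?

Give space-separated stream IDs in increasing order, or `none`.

Answer: S3

Derivation:
Op 1: conn=29 S1=29 S2=46 S3=46 S4=46 blocked=[]
Op 2: conn=58 S1=29 S2=46 S3=46 S4=46 blocked=[]
Op 3: conn=42 S1=29 S2=30 S3=46 S4=46 blocked=[]
Op 4: conn=71 S1=29 S2=30 S3=46 S4=46 blocked=[]
Op 5: conn=52 S1=29 S2=30 S3=27 S4=46 blocked=[]
Op 6: conn=36 S1=29 S2=30 S3=11 S4=46 blocked=[]
Op 7: conn=57 S1=29 S2=30 S3=11 S4=46 blocked=[]
Op 8: conn=39 S1=29 S2=30 S3=-7 S4=46 blocked=[3]
Op 9: conn=21 S1=11 S2=30 S3=-7 S4=46 blocked=[3]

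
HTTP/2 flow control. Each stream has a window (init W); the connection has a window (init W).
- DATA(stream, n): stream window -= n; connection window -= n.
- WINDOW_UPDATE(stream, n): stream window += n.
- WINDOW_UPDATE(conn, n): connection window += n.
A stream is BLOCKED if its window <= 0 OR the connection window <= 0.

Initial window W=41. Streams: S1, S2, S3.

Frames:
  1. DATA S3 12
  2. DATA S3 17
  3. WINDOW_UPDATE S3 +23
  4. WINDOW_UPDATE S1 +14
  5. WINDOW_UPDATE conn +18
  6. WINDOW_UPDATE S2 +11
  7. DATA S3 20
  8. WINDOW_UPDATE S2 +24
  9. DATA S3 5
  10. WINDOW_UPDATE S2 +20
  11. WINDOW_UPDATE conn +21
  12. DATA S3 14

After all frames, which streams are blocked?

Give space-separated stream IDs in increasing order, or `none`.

Op 1: conn=29 S1=41 S2=41 S3=29 blocked=[]
Op 2: conn=12 S1=41 S2=41 S3=12 blocked=[]
Op 3: conn=12 S1=41 S2=41 S3=35 blocked=[]
Op 4: conn=12 S1=55 S2=41 S3=35 blocked=[]
Op 5: conn=30 S1=55 S2=41 S3=35 blocked=[]
Op 6: conn=30 S1=55 S2=52 S3=35 blocked=[]
Op 7: conn=10 S1=55 S2=52 S3=15 blocked=[]
Op 8: conn=10 S1=55 S2=76 S3=15 blocked=[]
Op 9: conn=5 S1=55 S2=76 S3=10 blocked=[]
Op 10: conn=5 S1=55 S2=96 S3=10 blocked=[]
Op 11: conn=26 S1=55 S2=96 S3=10 blocked=[]
Op 12: conn=12 S1=55 S2=96 S3=-4 blocked=[3]

Answer: S3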